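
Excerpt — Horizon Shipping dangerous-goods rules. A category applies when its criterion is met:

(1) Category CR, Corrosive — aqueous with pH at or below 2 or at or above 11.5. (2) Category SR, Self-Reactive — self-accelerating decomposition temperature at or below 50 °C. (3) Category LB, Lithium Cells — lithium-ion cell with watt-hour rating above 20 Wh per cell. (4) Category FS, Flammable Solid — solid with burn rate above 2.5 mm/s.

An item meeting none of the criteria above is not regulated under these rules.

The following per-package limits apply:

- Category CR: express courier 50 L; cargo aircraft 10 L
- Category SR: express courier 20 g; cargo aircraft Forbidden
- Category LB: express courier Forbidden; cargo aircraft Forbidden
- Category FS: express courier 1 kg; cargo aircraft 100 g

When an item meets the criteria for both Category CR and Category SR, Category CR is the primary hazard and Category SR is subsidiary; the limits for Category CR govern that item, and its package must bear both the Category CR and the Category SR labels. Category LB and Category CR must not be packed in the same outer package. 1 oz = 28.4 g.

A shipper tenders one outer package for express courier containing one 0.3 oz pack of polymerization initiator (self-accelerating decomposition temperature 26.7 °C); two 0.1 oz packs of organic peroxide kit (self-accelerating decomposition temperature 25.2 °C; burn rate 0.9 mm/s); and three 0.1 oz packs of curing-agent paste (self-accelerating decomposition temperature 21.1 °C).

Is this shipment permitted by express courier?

Polymerization initiator: self-accelerating decomposition temperature 26.7 °C ≤ 50 °C → Category SR (Self-Reactive).
The organic peroxide kit has self-accelerating decomposition temperature 25.2 °C, which is ≤ 50 °C, so it is Category SR (Self-Reactive).
Self-accelerating decomposition temperature 21.1 °C meets the Category SR criterion (Self-Reactive), so the curing-agent paste is Category SR.
Category SR net quantity: (one 0.3 oz pack = 8.52 g) + (two 0.1 oz packs = 5.68 g) + (three 0.1 oz packs = 8.52 g) = 22.72 g.
22.72 g > 20 g (express courier limit, Category SR) — over the limit.

No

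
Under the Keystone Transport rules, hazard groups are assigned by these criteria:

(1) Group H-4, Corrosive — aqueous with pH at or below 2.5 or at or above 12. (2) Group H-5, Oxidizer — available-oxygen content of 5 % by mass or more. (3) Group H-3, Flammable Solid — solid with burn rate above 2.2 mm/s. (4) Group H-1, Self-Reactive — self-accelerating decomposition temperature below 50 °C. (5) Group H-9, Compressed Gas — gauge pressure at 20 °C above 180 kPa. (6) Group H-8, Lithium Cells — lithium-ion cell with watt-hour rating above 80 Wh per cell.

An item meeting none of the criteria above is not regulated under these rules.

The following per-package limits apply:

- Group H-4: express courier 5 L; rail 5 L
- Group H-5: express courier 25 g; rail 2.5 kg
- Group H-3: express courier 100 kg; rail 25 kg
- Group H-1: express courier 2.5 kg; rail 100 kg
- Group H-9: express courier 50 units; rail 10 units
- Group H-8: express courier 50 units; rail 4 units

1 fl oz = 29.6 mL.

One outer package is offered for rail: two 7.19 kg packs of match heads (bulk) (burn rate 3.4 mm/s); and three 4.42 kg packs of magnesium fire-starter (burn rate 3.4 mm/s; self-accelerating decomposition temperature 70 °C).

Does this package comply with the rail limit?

No

The match heads (bulk) have burn rate 3.4 mm/s, which is > 2.2 mm/s, so they are Group H-3 (Flammable Solid).
The magnesium fire-starter has burn rate 3.4 mm/s, which is > 2.2 mm/s, so it is Group H-3 (Flammable Solid).
Total Group H-3: (two 7.19 kg packs = 14.38 kg) + (three 4.42 kg packs = 13.26 kg) = 27.64 kg.
27.64 kg exceeds the rail limit of 25 kg for Group H-3.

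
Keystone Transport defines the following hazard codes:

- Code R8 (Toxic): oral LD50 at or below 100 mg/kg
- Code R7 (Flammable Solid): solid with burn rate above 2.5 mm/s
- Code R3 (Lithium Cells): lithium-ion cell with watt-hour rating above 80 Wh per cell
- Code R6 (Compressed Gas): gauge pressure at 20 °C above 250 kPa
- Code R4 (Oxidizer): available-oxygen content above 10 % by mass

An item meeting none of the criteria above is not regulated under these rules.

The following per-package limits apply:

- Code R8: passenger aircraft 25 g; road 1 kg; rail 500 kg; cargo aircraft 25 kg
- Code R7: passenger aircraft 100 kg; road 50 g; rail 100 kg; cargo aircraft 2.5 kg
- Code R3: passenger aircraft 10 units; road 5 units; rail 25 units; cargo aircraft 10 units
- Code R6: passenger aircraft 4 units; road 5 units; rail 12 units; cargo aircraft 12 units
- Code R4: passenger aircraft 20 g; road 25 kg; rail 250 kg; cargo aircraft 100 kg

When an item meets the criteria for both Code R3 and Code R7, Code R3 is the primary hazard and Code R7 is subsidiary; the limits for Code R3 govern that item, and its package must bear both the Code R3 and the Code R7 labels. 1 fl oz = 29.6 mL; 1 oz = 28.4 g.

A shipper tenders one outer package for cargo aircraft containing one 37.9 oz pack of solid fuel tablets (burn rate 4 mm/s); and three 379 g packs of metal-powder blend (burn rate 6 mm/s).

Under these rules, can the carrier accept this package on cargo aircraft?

The solid fuel tablets have burn rate 4 mm/s, which is > 2.5 mm/s, so they are Code R7 (Flammable Solid).
Metal-powder blend: burn rate 6 mm/s > 2.5 mm/s → Code R7 (Flammable Solid).
Total Code R7: (one 37.9 oz pack = 1076.36 g) + (three 379 g packs = 1.137 kg) = 2213.36 g.
2213.36 g is within the cargo aircraft limit of 2.5 kg for Code R7.

Yes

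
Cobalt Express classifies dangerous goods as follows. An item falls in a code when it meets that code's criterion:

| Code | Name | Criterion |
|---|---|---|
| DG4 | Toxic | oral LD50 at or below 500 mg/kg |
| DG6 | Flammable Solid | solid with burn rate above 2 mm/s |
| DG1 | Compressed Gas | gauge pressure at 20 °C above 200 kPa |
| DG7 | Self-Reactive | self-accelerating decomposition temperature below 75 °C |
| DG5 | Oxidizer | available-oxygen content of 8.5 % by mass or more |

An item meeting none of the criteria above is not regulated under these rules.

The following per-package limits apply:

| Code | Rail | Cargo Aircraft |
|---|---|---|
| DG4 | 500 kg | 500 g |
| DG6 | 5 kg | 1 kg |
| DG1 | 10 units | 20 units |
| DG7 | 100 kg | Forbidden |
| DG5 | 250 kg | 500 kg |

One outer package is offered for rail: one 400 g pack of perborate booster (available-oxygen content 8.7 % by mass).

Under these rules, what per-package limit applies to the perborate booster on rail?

Available-oxygen content 8.7 % by mass meets the Code DG5 criterion (Oxidizer), so the perborate booster is Code DG5.
The rail limit for Code DG5 is 250 kg.

250 kg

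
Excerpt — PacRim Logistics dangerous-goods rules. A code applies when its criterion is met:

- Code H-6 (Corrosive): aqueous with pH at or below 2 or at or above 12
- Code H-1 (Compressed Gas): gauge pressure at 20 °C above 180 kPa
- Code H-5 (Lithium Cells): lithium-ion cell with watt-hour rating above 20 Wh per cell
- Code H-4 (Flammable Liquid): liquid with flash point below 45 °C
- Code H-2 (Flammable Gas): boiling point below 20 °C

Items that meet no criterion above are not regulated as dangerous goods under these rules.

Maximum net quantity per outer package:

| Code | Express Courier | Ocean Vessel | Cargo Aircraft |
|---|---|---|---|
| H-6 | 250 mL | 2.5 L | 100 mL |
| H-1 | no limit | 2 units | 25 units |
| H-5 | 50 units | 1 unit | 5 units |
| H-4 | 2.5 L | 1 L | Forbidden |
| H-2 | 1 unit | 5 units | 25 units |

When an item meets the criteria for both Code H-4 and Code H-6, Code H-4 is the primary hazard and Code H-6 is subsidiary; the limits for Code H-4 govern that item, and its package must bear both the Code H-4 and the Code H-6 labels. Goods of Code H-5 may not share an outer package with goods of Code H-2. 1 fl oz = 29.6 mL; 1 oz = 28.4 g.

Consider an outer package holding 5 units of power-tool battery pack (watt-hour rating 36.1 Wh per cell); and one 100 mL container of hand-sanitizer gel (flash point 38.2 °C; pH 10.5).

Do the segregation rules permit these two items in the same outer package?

The power-tool battery pack has watt-hour rating 36.1 Wh per cell, which is > 20 Wh per cell, so it is Code H-5 (Lithium Cells).
Hand-sanitizer gel: flash point 38.2 °C < 45 °C → Code H-4 (Flammable Liquid).
No segregation rule bars Code H-5 with Code H-4.

Yes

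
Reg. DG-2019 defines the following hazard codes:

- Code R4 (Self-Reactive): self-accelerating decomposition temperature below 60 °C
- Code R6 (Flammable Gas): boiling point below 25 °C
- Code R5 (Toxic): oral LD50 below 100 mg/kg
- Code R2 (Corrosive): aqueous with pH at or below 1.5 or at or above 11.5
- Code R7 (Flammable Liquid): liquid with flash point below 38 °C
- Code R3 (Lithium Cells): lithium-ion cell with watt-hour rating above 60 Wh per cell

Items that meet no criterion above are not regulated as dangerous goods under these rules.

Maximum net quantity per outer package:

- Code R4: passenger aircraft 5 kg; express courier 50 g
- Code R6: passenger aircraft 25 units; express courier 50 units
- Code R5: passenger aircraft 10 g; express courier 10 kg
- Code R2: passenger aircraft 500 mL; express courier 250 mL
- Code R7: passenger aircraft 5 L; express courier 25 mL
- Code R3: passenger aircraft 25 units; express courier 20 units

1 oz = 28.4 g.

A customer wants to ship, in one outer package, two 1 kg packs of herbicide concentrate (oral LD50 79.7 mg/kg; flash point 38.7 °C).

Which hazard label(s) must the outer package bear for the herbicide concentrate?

The herbicide concentrate has oral LD50 79.7 mg/kg, which is < 100 mg/kg, so it is Code R5 (Toxic).
Only the Code R5 label is required.

Code R5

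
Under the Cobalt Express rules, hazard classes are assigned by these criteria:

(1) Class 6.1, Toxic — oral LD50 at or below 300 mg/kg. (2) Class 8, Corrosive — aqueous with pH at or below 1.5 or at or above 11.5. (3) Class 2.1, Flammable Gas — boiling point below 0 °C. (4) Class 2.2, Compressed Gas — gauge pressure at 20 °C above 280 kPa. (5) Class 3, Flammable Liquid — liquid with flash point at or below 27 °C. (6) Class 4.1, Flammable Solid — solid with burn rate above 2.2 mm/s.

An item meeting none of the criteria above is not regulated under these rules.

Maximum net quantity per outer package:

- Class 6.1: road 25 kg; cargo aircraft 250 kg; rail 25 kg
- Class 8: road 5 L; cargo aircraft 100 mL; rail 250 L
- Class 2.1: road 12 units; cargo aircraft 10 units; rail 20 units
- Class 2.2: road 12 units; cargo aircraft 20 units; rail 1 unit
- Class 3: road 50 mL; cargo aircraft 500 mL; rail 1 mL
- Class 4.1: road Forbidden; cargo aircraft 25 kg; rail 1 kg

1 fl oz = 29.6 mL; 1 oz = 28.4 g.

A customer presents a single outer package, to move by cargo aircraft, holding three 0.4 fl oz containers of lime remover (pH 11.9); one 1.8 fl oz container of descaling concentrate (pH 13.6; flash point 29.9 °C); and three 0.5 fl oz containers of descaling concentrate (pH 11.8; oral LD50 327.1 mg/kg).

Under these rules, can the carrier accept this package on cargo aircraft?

No

With pH 11.9 (≥ 11.5), the lime remover falls in Class 8.
The descaling concentrate has pH 13.6, which is ≥ 11.5, so it is Class 8 (Corrosive).
pH 11.8 meets the Class 8 criterion (Corrosive), so the descaling concentrate is Class 8.
Class 8 net quantity: (three 0.4 fl oz containers = 35.52 mL) + (one 1.8 fl oz container = 53.28 mL) + (three 0.5 fl oz containers = 44.4 mL) = 133.2 mL.
133.2 mL exceeds the cargo aircraft limit of 100 mL for Class 8.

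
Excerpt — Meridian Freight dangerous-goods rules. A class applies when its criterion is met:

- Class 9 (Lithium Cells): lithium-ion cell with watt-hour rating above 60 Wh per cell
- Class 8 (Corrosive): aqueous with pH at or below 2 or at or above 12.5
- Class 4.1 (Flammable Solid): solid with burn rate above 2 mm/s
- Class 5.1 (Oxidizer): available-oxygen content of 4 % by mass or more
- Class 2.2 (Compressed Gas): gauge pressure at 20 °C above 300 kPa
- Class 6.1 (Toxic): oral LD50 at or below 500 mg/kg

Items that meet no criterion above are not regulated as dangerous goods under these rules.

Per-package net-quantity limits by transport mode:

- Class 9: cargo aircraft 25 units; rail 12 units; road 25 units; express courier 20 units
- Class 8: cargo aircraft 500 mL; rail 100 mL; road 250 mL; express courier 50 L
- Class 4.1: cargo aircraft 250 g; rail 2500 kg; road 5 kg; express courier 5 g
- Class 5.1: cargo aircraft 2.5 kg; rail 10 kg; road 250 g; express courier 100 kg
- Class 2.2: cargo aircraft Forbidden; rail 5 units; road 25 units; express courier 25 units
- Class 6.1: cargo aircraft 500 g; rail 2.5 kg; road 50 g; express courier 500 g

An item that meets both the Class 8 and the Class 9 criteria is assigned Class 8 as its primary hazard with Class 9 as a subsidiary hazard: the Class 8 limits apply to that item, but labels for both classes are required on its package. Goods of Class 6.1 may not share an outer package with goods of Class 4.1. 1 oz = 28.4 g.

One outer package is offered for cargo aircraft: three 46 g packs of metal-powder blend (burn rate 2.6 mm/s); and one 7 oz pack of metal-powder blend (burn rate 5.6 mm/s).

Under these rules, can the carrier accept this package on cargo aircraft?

Burn rate 2.6 mm/s meets the Class 4.1 criterion (Flammable Solid), so the metal-powder blend is Class 4.1.
Metal-powder blend: burn rate 5.6 mm/s > 2 mm/s → Class 4.1 (Flammable Solid).
Class 4.1 net quantity: (three 46 g packs = 138 g) + (one 7 oz pack = 198.8 g) = 336.8 g.
336.8 g exceeds the cargo aircraft limit of 250 g for Class 4.1.

No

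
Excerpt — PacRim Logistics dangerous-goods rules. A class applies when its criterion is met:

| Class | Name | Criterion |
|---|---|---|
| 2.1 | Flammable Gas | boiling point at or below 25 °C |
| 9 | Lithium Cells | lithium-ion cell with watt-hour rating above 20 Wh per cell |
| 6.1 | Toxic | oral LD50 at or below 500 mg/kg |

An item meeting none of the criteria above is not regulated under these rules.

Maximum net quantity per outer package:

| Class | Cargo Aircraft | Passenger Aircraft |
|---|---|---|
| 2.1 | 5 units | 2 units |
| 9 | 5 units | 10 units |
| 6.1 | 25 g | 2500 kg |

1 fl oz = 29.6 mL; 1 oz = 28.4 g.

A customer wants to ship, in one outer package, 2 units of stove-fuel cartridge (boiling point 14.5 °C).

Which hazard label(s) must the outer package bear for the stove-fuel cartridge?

Boiling point 14.5 °C meets the Class 2.1 criterion (Flammable Gas), so the stove-fuel cartridge is Class 2.1.
Only the Class 2.1 label is required.

Class 2.1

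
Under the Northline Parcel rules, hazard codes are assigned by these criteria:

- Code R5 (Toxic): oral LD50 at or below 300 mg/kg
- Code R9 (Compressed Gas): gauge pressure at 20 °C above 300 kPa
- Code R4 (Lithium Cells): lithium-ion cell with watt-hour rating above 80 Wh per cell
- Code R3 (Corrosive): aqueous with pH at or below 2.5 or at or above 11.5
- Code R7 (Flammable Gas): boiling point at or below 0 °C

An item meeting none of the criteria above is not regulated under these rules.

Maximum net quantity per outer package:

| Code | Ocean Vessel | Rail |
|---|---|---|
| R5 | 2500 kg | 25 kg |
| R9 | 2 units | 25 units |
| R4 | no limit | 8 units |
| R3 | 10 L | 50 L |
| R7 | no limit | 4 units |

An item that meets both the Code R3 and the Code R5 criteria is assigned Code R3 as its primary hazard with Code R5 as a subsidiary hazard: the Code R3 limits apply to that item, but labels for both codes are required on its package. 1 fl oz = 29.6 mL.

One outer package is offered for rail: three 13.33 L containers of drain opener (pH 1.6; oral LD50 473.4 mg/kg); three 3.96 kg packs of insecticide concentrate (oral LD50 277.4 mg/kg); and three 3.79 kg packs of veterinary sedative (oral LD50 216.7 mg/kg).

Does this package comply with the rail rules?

The drain opener has pH 1.6, which is ≤ 2.5, so it is Code R3 (Corrosive).
Insecticide concentrate: oral LD50 277.4 mg/kg ≤ 300 mg/kg → Code R5 (Toxic).
The veterinary sedative has oral LD50 216.7 mg/kg, which is ≤ 300 mg/kg, so it is Code R5 (Toxic).
Code R5 net quantity: (three 3.96 kg packs = 11.88 kg) + (three 3.79 kg packs = 11.37 kg) = 23.25 kg.
That is within the Code R5 rail limit of 25 kg.
Code R3 quantity: three 13.33 L containers = 39.99 L.
That is within the Code R3 rail limit of 50 L.
Every hazard code is within its rail limit and no segregation rule is violated.

Yes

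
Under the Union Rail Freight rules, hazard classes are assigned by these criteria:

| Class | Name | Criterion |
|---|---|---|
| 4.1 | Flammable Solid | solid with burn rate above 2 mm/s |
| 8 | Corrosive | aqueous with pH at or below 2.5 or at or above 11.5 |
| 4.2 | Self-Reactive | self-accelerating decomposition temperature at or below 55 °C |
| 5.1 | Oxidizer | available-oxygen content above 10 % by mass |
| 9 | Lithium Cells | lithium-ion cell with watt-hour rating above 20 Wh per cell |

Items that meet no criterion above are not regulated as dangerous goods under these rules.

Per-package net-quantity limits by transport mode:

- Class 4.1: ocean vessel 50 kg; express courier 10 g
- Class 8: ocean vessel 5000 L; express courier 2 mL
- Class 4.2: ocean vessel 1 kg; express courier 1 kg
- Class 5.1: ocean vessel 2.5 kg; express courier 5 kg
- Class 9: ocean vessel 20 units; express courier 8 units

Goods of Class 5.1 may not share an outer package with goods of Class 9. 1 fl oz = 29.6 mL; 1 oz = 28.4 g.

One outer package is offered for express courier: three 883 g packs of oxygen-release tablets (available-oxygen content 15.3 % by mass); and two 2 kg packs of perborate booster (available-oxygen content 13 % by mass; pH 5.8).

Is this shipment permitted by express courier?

No

Oxygen-release tablets: available-oxygen content 15.3 % by mass > 10 % by mass → Class 5.1 (Oxidizer).
With available-oxygen content 13 % by mass (> 10 % by mass), the perborate booster falls in Class 5.1.
Class 5.1 net quantity: (three 883 g packs = 2.649 kg) + (two 2 kg packs = 4 kg) = 6.649 kg.
6.649 kg > 5 kg (express courier limit, Class 5.1) — over the limit.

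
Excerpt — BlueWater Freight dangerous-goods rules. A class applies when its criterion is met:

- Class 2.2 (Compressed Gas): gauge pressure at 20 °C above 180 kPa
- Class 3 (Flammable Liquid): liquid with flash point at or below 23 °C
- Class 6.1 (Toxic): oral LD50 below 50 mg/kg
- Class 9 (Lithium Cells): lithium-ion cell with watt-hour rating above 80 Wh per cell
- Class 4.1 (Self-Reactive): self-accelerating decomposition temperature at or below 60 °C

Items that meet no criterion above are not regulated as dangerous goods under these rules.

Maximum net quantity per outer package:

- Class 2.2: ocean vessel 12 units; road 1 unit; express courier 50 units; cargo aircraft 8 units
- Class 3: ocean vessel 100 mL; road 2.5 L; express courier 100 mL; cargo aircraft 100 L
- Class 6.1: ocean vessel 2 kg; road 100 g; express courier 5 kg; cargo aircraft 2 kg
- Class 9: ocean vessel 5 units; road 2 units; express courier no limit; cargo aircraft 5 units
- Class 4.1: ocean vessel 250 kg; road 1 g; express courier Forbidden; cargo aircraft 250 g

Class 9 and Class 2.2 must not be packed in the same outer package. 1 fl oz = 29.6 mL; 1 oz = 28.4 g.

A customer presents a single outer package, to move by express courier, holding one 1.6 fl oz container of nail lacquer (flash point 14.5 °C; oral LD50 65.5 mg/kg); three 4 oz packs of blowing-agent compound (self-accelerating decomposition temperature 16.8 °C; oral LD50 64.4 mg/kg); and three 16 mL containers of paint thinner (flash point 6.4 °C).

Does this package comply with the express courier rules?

No

The nail lacquer has flash point 14.5 °C, which is ≤ 23 °C, so it is Class 3 (Flammable Liquid).
Blowing-agent compound: self-accelerating decomposition temperature 16.8 °C ≤ 60 °C → Class 4.1 (Self-Reactive).
The paint thinner has flash point 6.4 °C, which is ≤ 23 °C, so it is Class 3 (Flammable Liquid).
Class 4.1 quantity: three 4 oz packs = 340.8 g.
Class 4.1 is Forbidden by express courier.
Total Class 3: (one 1.6 fl oz container = 47.36 mL) + (three 16 mL containers = 48 mL) = 95.36 mL.
95.36 mL ≤ 100 mL (express courier limit, Class 3) — within limit.
The segregation rule (Class 9 with Class 2.2) does not apply to Class 4.1 with Class 3.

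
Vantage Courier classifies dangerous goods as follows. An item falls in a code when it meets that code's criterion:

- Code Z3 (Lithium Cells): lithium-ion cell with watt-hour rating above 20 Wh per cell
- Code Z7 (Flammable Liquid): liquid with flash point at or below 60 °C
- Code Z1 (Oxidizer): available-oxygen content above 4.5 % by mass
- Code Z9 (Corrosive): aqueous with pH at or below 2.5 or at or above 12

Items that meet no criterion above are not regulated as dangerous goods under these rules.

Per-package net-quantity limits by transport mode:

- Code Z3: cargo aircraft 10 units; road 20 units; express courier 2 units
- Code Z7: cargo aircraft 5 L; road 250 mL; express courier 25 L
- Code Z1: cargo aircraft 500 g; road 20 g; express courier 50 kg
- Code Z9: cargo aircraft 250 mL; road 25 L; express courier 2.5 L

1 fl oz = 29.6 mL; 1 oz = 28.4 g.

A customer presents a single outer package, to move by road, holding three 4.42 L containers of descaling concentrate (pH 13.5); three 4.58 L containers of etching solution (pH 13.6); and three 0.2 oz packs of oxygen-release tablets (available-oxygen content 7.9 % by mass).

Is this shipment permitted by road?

The descaling concentrate has pH 13.5, which is ≥ 12, so it is Code Z9 (Corrosive).
With pH 13.6 (≥ 12), the etching solution falls in Code Z9.
With available-oxygen content 7.9 % by mass (> 4.5 % by mass), the oxygen-release tablets fall in Code Z1.
Total Code Z9: (three 4.42 L containers = 13.26 L) + (three 4.58 L containers = 13.74 L) = 27 L.
That exceeds the Code Z9 road limit of 25 L.
Code Z1 quantity: three 0.2 oz packs = 17.04 g.
17.04 g is within the road limit of 20 g for Code Z1.

No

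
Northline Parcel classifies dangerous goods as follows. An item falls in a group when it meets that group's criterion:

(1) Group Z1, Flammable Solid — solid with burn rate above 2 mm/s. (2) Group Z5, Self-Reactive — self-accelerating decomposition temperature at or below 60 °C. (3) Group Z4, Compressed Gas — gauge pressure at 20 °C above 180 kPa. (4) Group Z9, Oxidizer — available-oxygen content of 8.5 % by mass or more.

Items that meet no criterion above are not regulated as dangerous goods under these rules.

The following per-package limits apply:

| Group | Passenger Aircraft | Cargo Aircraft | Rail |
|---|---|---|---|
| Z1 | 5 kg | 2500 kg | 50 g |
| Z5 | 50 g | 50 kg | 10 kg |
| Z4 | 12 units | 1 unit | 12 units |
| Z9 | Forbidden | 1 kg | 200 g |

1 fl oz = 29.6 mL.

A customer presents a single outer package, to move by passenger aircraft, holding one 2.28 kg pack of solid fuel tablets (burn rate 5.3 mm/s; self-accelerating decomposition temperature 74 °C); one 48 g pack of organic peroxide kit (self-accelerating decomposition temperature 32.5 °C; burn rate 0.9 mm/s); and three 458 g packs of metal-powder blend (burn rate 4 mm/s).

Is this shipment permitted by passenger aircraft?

Burn rate 5.3 mm/s meets the Group Z1 criterion (Flammable Solid), so the solid fuel tablets are Group Z1.
Organic peroxide kit: self-accelerating decomposition temperature 32.5 °C ≤ 60 °C → Group Z5 (Self-Reactive).
Burn rate 4 mm/s meets the Group Z1 criterion (Flammable Solid), so the metal-powder blend is Group Z1.
Total Group Z1: 2.28 kg + (three 458 g packs = 1.374 kg) = 3.654 kg.
3.654 kg is within the passenger aircraft limit of 5 kg for Group Z1.
Group Z5 quantity: 48 g.
That is within the Group Z5 passenger aircraft limit of 50 g.
Every hazard group is within its passenger aircraft limit and no segregation rule is violated.

Yes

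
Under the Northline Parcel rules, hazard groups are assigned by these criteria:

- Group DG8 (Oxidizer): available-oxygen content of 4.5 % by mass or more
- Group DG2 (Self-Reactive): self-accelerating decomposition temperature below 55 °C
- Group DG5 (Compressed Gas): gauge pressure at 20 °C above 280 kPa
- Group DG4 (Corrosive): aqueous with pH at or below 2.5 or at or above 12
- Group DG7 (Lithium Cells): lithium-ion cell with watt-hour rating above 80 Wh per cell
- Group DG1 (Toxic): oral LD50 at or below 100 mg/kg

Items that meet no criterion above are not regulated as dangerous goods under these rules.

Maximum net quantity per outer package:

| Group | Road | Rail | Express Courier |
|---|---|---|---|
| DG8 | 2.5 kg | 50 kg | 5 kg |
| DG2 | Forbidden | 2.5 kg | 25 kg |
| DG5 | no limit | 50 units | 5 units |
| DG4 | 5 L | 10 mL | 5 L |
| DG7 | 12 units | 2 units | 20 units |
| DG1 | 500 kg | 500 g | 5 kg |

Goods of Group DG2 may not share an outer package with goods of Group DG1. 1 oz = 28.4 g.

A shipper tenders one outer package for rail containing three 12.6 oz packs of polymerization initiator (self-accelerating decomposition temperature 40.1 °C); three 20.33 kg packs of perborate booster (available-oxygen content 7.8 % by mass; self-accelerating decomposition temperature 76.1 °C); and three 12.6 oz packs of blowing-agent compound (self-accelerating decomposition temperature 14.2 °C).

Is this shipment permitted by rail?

Self-accelerating decomposition temperature 40.1 °C meets the Group DG2 criterion (Self-Reactive), so the polymerization initiator is Group DG2.
Perborate booster: available-oxygen content 7.8 % by mass ≥ 4.5 % by mass → Group DG8 (Oxidizer).
The blowing-agent compound has self-accelerating decomposition temperature 14.2 °C, which is < 55 °C, so it is Group DG2 (Self-Reactive).
Total Group DG2: (three 12.6 oz packs = 1073.52 g) + (three 12.6 oz packs = 1073.52 g) = 2147.04 g.
2147.04 g ≤ 2.5 kg (rail limit, Group DG2) — within limit.
Group DG8 quantity: three 20.33 kg packs = 60.99 kg.
60.99 kg exceeds the rail limit of 50 kg for Group DG8.
The segregation rule (Group DG2 with Group DG1) does not apply to Group DG2 with Group DG8.

No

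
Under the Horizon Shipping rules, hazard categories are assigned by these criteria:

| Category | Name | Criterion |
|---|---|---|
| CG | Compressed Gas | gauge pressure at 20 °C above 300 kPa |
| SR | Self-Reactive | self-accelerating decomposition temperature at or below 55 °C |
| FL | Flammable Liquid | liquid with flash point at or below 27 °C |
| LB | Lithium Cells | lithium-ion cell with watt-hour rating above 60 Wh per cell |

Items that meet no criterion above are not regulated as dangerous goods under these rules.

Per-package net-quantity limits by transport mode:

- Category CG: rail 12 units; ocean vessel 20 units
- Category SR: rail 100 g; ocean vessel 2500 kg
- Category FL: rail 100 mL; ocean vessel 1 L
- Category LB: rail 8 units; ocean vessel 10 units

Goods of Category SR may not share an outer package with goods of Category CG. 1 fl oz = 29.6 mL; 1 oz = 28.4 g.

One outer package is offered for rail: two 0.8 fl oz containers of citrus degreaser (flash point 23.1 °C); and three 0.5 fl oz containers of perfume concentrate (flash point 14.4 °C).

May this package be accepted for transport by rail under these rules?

The citrus degreaser has flash point 23.1 °C, which is ≤ 27 °C, so it is Category FL (Flammable Liquid).
Perfume concentrate: flash point 14.4 °C ≤ 27 °C → Category FL (Flammable Liquid).
Category FL net quantity: (two 0.8 fl oz containers = 47.36 mL) + (three 0.5 fl oz containers = 44.4 mL) = 91.76 mL.
91.76 mL is within the rail limit of 100 mL for Category FL.

Yes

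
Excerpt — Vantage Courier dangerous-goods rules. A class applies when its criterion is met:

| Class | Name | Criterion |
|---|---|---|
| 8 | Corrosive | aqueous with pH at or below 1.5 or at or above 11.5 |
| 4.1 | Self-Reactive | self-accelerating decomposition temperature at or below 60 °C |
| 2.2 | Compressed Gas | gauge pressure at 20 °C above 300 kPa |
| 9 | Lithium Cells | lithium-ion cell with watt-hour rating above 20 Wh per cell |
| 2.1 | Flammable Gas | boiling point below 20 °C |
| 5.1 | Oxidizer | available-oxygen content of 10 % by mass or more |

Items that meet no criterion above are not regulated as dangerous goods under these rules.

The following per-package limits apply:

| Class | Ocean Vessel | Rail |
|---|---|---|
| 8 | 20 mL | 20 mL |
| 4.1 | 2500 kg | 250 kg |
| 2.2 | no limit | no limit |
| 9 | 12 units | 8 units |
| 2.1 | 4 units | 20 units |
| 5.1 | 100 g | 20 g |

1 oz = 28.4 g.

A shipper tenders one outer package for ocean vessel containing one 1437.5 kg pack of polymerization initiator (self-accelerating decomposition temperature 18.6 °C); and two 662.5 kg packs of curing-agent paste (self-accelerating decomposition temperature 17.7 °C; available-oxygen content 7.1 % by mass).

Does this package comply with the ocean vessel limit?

No

The polymerization initiator has self-accelerating decomposition temperature 18.6 °C, which is ≤ 60 °C, so it is Class 4.1 (Self-Reactive).
Self-accelerating decomposition temperature 17.7 °C meets the Class 4.1 criterion (Self-Reactive), so the curing-agent paste is Class 4.1.
Class 4.1 net quantity: 1437.5 kg + (two 662.5 kg packs = 1325 kg) = 2762.5 kg.
That exceeds the Class 4.1 ocean vessel limit of 2500 kg.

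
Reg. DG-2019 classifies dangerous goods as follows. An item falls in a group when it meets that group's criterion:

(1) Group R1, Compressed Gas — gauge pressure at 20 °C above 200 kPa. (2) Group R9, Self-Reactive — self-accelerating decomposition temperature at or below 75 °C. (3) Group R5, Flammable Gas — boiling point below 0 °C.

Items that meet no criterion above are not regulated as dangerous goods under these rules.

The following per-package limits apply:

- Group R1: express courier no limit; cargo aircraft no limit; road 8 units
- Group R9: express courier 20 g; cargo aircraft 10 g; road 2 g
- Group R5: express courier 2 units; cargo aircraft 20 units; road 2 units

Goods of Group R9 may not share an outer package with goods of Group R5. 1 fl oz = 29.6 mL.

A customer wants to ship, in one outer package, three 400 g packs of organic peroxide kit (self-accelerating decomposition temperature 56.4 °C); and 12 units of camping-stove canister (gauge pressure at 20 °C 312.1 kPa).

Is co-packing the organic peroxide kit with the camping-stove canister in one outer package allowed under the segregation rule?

Yes

With self-accelerating decomposition temperature 56.4 °C (≤ 75 °C), the organic peroxide kit falls in Group R9.
With gauge pressure at 20 °C 312.1 kPa (> 200 kPa), the camping-stove canister falls in Group R1.
No segregation rule bars Group R9 with Group R1.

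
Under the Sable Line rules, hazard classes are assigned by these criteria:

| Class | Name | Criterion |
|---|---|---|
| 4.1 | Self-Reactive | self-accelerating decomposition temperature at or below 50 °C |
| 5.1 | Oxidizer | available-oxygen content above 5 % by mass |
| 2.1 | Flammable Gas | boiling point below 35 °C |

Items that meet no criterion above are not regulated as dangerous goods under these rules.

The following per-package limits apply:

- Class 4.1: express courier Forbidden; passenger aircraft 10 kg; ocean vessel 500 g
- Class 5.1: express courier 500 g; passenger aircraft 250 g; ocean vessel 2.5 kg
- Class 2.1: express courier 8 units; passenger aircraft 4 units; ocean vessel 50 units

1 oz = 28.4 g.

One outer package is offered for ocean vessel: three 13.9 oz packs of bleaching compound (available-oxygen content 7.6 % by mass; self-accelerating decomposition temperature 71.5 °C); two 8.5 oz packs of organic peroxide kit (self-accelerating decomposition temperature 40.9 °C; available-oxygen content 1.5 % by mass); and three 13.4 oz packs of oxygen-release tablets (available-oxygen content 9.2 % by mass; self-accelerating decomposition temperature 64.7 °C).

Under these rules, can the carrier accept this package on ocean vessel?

Bleaching compound: available-oxygen content 7.6 % by mass > 5 % by mass → Class 5.1 (Oxidizer).
Self-accelerating decomposition temperature 40.9 °C meets the Class 4.1 criterion (Self-Reactive), so the organic peroxide kit is Class 4.1.
Available-oxygen content 9.2 % by mass meets the Class 5.1 criterion (Oxidizer), so the oxygen-release tablets are Class 5.1.
Total Class 5.1: (three 13.9 oz packs = 1184.28 g) + (three 13.4 oz packs = 1141.68 g) = 2325.96 g.
That is within the Class 5.1 ocean vessel limit of 2.5 kg.
Class 4.1 quantity: two 8.5 oz packs = 482.8 g.
482.8 g ≤ 500 g (ocean vessel limit, Class 4.1) — within limit.
Every hazard class is within its ocean vessel limit and no segregation rule is violated.

Yes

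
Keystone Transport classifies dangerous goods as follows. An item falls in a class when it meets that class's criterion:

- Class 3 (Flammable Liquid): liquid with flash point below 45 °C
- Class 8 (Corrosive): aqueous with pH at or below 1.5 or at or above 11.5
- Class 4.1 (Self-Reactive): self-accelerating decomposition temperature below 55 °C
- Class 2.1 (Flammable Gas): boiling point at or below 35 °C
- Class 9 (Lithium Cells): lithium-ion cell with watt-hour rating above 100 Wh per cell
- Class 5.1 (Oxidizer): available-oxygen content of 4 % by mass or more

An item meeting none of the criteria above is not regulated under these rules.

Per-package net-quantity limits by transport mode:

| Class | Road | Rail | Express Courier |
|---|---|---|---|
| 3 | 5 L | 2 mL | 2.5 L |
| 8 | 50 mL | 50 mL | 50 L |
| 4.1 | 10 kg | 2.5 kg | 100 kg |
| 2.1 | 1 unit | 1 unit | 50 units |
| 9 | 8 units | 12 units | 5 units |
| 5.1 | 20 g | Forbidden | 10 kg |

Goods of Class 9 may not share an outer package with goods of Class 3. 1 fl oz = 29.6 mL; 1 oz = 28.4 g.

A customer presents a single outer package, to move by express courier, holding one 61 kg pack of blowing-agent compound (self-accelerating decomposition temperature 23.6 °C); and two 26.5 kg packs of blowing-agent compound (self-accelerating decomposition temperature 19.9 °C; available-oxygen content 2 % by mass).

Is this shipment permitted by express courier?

No

Blowing-agent compound: self-accelerating decomposition temperature 23.6 °C < 55 °C → Class 4.1 (Self-Reactive).
Self-accelerating decomposition temperature 19.9 °C meets the Class 4.1 criterion (Self-Reactive), so the blowing-agent compound is Class 4.1.
Class 4.1 net quantity: 61 kg + (two 26.5 kg packs = 53 kg) = 114 kg.
114 kg > 100 kg (express courier limit, Class 4.1) — over the limit.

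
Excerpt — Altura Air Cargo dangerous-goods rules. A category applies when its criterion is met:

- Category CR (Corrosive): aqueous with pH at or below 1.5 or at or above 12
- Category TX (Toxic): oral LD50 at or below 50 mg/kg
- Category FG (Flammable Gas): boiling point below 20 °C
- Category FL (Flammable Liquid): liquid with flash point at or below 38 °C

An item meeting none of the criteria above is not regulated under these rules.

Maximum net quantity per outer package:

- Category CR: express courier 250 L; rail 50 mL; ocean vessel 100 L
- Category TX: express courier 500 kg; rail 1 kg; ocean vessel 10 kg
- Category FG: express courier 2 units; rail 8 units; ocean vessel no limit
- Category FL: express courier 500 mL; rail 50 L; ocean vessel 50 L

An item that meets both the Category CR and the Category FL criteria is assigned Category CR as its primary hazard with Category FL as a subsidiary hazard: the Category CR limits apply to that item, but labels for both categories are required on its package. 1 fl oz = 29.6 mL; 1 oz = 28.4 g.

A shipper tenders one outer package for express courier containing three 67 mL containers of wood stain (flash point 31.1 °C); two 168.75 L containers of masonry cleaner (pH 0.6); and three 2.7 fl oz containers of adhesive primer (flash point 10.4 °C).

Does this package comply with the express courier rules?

No

Flash point 31.1 °C meets the Category FL criterion (Flammable Liquid), so the wood stain is Category FL.
With pH 0.6 (≤ 1.5), the masonry cleaner falls in Category CR.
The adhesive primer has flash point 10.4 °C, which is ≤ 38 °C, so it is Category FL (Flammable Liquid).
Category CR quantity: two 168.75 L containers = 337.5 L.
That exceeds the Category CR express courier limit of 250 L.
Category FL net quantity: (three 67 mL containers = 201 mL) + (three 2.7 fl oz containers = 239.76 mL) = 440.76 mL.
440.76 mL is within the express courier limit of 500 mL for Category FL.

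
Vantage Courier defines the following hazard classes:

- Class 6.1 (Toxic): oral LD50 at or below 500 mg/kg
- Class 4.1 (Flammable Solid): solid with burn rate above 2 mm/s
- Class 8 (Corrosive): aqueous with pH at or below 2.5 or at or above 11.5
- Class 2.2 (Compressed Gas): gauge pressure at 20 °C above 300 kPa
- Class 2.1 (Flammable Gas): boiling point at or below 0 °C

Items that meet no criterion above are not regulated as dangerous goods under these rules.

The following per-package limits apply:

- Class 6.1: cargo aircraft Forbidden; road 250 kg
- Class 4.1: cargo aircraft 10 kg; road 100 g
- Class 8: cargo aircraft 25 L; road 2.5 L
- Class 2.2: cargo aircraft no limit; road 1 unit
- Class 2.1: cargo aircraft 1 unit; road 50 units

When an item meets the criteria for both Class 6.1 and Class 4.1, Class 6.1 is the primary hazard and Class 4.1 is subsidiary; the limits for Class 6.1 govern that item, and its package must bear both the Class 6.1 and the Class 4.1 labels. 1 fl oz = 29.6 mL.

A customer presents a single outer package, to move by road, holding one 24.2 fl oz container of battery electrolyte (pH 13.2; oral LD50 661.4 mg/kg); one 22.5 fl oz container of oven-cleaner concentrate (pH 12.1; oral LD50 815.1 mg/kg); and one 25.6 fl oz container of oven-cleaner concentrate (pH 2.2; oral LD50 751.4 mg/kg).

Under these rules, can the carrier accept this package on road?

Yes

pH 13.2 meets the Class 8 criterion (Corrosive), so the battery electrolyte is Class 8.
With pH 12.1 (≥ 11.5), the oven-cleaner concentrate falls in Class 8.
With pH 2.2 (≤ 2.5), the oven-cleaner concentrate falls in Class 8.
Class 8 net quantity: (one 24.2 fl oz container = 716.32 mL) + (one 22.5 fl oz container = 666 mL) + (one 25.6 fl oz container = 757.76 mL) = 2140.08 mL.
That is within the Class 8 road limit of 2.5 L.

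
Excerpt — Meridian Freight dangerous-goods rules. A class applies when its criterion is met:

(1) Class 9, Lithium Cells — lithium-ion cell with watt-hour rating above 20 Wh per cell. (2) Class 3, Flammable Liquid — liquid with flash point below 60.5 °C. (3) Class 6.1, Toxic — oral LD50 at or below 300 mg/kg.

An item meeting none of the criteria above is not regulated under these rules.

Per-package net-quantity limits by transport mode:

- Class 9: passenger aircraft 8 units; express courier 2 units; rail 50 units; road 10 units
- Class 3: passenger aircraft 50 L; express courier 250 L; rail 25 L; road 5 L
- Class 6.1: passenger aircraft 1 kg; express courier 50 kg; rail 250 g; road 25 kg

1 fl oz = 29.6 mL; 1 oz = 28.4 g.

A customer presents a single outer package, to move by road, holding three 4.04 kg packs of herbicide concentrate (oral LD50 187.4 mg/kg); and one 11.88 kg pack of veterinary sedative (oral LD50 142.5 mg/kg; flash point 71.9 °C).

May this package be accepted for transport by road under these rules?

Yes

Oral LD50 187.4 mg/kg meets the Class 6.1 criterion (Toxic), so the herbicide concentrate is Class 6.1.
Veterinary sedative: oral LD50 142.5 mg/kg ≤ 300 mg/kg → Class 6.1 (Toxic).
Total Class 6.1: (three 4.04 kg packs = 12.12 kg) + 11.88 kg = 24 kg.
24 kg is within the road limit of 25 kg for Class 6.1.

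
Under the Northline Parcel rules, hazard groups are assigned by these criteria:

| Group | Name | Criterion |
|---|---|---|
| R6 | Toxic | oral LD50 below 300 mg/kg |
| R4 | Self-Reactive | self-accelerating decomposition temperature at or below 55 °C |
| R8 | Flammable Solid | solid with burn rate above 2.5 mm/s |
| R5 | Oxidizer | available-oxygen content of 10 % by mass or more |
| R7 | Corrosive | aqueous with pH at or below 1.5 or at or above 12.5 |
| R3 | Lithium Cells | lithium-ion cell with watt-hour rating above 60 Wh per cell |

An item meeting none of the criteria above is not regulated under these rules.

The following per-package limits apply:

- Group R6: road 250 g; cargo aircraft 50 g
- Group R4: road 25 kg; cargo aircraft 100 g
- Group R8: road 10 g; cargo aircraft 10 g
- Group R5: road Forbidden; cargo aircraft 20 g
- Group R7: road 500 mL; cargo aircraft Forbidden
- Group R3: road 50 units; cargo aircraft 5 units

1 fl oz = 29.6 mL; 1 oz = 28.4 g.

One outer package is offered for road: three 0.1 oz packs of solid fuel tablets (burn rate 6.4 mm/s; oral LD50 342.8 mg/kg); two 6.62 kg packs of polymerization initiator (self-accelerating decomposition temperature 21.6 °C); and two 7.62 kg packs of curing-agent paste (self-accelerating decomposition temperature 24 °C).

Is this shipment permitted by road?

The solid fuel tablets have burn rate 6.4 mm/s, which is > 2.5 mm/s, so they are Group R8 (Flammable Solid).
Polymerization initiator: self-accelerating decomposition temperature 21.6 °C ≤ 55 °C → Group R4 (Self-Reactive).
The curing-agent paste has self-accelerating decomposition temperature 24 °C, which is ≤ 55 °C, so it is Group R4 (Self-Reactive).
Group R4 net quantity: (two 6.62 kg packs = 13.24 kg) + (two 7.62 kg packs = 15.24 kg) = 28.48 kg.
That exceeds the Group R4 road limit of 25 kg.
Group R8 quantity: three 0.1 oz packs = 8.52 g.
8.52 g ≤ 10 g (road limit, Group R8) — within limit.

No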